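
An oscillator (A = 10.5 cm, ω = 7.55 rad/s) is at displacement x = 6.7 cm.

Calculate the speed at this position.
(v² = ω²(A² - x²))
v = ω√(A² − x²) = 7.55×√(0.105² − 0.067²) = 0.6104 m/s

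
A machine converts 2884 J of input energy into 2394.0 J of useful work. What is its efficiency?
η = W_out/W_in = 2394.0/2884 = 0.8301 = 83.01%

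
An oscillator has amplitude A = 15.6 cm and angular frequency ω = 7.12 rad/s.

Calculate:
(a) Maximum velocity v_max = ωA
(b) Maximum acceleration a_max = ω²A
v_max = ωA = 7.12×0.156 = 1.111 m/s
a_max = ω²A = 7.12²×0.156 = 7.908 m/s²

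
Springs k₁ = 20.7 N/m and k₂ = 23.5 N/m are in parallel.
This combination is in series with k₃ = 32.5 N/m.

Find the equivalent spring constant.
k₁₂ = k₁ + k₂ = 44.2 N/m (parallel)
1/k_eq = 1/k₁₂ + 1/k₃ → k_eq = 18.73 N/m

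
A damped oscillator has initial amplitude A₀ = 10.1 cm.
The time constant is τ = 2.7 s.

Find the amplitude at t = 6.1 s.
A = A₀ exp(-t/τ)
A = A₀ exp(−t/τ) = 10.1×exp(−6.1/2.7) = 1.055 cm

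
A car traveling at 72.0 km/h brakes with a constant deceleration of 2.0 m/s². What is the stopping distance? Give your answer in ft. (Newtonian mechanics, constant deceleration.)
d = v₀² / (2a) (with unit conversion) = 328.1 ft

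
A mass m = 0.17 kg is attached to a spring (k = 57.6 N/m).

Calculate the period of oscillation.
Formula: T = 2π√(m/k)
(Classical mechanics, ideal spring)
T = 2π√(m/k) = 2π√(0.17/57.6) = 0.3413 s; f = 1/T = 2.93 Hz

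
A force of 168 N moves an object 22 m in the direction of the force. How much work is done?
W = Fd = 168×22 = 3696.0 J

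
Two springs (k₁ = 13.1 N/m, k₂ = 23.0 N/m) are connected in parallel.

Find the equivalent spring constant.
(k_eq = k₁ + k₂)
k_eq = k₁ + k₂ = 13.1 + 23.0 = 36.1 N/m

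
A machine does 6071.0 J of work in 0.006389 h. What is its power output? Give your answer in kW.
P = W/t = 6071 J / 23 s = 264 W = 0.264 kW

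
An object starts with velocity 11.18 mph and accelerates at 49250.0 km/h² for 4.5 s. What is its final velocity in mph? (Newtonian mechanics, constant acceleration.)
v = v₀ + at (with unit conversion) = 49.43 mph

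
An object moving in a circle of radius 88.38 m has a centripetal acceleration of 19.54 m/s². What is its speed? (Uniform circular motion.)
v = √(a_c × r) = √(19.54 × 88.38) = 41.56 m/s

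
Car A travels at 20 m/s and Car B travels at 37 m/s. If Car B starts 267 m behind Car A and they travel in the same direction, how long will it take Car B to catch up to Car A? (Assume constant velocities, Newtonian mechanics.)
Relative speed: v_rel = 37 - 20 = 17 m/s
Time to catch: t = d₀/v_rel = 267/17 = 15.71 s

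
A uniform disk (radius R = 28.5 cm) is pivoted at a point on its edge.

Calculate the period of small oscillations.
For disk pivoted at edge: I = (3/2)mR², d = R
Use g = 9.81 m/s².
I/m = (3/2)R² = 0.1218 m²; d = R = 0.285 m
T = 2π√((3/2)R²/(gR)) = 2π√(3R/(2g)) = 1.312 s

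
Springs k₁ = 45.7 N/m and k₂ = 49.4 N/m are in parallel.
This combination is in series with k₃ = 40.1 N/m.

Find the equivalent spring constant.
k₁₂ = k₁ + k₂ = 95.1 N/m (parallel)
1/k_eq = 1/k₁₂ + 1/k₃ → k_eq = 28.21 N/m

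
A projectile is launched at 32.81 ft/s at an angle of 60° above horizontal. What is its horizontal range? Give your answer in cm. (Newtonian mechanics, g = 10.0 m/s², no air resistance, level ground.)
R = v₀² sin(2θ) / g (with unit conversion) = 866.1 cm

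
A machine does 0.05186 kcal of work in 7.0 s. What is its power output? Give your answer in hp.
P = W/t = 217 J / 7 s = 31 W = 0.04157 hp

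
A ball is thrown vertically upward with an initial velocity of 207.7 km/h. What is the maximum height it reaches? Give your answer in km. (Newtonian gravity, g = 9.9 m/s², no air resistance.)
h_max = v₀²/(2g) (with unit conversion) = 0.1681 km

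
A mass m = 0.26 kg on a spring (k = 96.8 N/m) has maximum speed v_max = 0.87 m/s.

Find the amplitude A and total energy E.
½mv²_max = ½kA² → A = v_max√(m/k) = 0.87×√(0.26/96.8) = 0.04509 m = 4.509 cm
E = ½mv²_max = ½×0.26×0.87² = 0.0984 J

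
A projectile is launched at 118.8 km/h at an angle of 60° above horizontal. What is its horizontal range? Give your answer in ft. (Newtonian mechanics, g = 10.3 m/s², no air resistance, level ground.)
R = v₀² sin(2θ) / g (with unit conversion) = 300.4 ft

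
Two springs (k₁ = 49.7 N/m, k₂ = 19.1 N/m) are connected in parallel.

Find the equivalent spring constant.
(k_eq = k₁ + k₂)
k_eq = k₁ + k₂ = 49.7 + 19.1 = 68.8 N/m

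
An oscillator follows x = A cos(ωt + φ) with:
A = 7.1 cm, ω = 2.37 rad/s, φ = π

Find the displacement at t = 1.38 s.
x = A cos(ωt + φ) = 7.1×cos(2.37×1.38 + π) = 7.041 cm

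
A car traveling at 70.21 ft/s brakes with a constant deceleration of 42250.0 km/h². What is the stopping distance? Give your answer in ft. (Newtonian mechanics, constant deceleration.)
d = v₀² / (2a) (with unit conversion) = 230.4 ft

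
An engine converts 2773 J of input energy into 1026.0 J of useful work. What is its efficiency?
η = W_out/W_in = 1026.0/2773 = 0.37 = 37.0%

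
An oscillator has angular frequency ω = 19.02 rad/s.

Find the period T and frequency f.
T = 2π/ω = 2π/19.02 = 0.3303 s; f = ω/2π = 3.027 Hz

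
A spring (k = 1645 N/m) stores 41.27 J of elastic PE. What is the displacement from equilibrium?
PE = ½kx² → x = √(2PE/k) = √(2×41.27/1645) = 0.224 m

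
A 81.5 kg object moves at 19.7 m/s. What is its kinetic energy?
KE = ½mv² = ½×81.5×19.7² = 15814.67 J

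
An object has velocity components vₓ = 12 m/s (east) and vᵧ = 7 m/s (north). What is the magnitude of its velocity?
|v| = √(vₓ² + vᵧ²) = √(12² + 7²) = √(193) = 13.89 m/s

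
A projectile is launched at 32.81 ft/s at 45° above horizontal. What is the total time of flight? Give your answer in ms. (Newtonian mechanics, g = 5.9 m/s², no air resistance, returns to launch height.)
T = 2v₀sin(θ)/g (with unit conversion) = 2397.0 ms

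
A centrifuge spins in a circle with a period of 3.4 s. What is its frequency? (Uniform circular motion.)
f = 1/T = 1/3.4 = 0.2941 Hz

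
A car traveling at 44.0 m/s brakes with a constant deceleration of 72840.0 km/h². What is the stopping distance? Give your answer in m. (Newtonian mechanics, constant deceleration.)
d = v₀² / (2a) (with unit conversion) = 172.2 m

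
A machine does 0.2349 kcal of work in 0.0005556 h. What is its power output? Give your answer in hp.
P = W/t = 982.8 J / 2 s = 491.4 W = 0.6589 hp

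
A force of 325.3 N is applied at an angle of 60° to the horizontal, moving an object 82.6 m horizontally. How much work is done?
W = Fd cosθ = 325.3×82.6×cos(60°) = 13435.0 J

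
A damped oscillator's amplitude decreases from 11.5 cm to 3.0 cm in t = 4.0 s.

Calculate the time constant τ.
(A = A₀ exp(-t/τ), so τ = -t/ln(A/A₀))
A/A₀ = 3.0/11.5 = 0.2609; ln(A/A₀) = -1.344
τ = −t/ln(A/A₀) = −4.0/-1.344 = 2.977 s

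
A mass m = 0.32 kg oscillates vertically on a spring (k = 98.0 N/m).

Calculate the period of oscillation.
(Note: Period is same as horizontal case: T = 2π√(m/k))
T = 2π√(m/k) = 2π√(0.32/98.0) = 0.359 s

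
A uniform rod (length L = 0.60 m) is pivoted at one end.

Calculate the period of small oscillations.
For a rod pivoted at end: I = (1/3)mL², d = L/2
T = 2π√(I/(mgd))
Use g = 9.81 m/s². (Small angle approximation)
I/m = (1/3)L² = 0.12 m²; d = L/2 = 0.3 m
T = 2π√(I/(mgd)) = 2π√(0.12/(9.81×0.3)) = 1.269 s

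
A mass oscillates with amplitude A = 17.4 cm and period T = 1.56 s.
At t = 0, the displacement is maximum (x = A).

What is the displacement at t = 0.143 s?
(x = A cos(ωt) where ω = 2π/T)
ω = 2π/T = 2π/1.56 = 4.028 rad/s
x = A cos(ωt) = 17.4×cos(4.028×0.143) = 14.59 cm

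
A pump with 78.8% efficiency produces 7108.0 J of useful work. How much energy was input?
W_in = W_out/η = 7108.0/0.788 = 9020.3 J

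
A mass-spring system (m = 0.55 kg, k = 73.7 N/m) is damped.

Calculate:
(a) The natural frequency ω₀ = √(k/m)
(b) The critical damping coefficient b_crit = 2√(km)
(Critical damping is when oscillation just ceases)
ω₀ = √(k/m) = √(73.7/0.55) = 11.58 rad/s
b_crit = 2√(km) = 2√(73.7×0.55) = 12.73 kg/s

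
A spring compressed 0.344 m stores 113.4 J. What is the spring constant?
PE = ½kx² → k = 2PE/x² = 2×113.4/0.344² = 1917.0 N/m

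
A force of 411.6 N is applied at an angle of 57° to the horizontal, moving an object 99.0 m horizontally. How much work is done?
W = Fd cosθ = 411.6×99.0×cos(57°) = 22193.0 J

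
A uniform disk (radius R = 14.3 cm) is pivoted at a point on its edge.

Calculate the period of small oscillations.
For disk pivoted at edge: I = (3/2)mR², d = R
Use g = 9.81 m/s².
I/m = (3/2)R² = 0.03067 m²; d = R = 0.143 m
T = 2π√((3/2)R²/(gR)) = 2π√(3R/(2g)) = 0.9291 s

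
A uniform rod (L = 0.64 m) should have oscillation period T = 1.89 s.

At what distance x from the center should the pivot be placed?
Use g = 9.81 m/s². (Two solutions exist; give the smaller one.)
T = 2π√((L²/12 + x²)/(gx)). Let c = T²g/(4π²) = 0.8876.
x² − cx + L²/12 = 0 → x = (c − √(c² − L²/3))/2 = 0.04028 m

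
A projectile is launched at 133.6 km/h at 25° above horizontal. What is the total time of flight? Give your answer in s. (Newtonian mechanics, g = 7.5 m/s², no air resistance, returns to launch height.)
T = 2v₀sin(θ)/g (with unit conversion) = 4.182 s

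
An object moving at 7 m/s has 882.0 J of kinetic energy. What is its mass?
KE = ½mv² → m = 2KE/v² = 2×882.0/7² = 36.0 kg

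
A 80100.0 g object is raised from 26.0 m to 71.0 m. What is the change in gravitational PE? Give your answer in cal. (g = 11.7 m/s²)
ΔPE = mg(h₂ − h₁) = 80.1 kg × 11.7 m/s² × (71 − 26) m = 4.217e+04 J = 10080.0 cal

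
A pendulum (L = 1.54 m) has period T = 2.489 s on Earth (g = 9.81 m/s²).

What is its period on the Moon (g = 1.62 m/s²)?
T = 2π√(L/g), so T_moon/T_earth = √(g_earth/g_moon)
T_moon = 2π√(1.54/1.62) = 6.126 s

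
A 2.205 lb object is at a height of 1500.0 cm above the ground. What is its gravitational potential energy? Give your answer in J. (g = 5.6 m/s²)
PE = mgh = 1 kg × 5.6 m/s² × 15 m = 84.01 J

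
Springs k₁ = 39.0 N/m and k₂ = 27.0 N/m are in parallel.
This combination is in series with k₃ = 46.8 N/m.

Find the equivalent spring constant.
k₁₂ = k₁ + k₂ = 66 N/m (parallel)
1/k_eq = 1/k₁₂ + 1/k₃ → k_eq = 27.38 N/m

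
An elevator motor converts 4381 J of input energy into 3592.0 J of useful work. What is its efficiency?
η = W_out/W_in = 3592.0/4381 = 0.8199 = 81.99%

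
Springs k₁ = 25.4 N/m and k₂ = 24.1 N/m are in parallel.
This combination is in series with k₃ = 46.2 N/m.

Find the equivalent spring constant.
k₁₂ = k₁ + k₂ = 49.5 N/m (parallel)
1/k_eq = 1/k₁₂ + 1/k₃ → k_eq = 23.9 N/m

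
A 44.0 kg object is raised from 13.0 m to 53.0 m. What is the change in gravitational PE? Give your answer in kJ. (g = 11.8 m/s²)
ΔPE = mg(h₂ − h₁) = 44 kg × 11.8 m/s² × (53 − 13) m = 2.077e+04 J = 20.77 kJ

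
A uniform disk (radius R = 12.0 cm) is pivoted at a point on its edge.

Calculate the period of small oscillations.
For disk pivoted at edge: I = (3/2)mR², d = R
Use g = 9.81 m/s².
I/m = (3/2)R² = 0.0216 m²; d = R = 0.12 m
T = 2π√((3/2)R²/(gR)) = 2π√(3R/(2g)) = 0.8511 s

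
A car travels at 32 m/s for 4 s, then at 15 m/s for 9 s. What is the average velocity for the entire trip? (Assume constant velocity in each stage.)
d₁ = v₁t₁ = 32 × 4 = 128 m
d₂ = v₂t₂ = 15 × 9 = 135 m
d_total = 263 m, t_total = 13 s
v_avg = d_total/t_total = 263/13 = 20.23 m/s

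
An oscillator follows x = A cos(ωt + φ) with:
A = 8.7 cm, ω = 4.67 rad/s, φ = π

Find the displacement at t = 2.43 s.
x = A cos(ωt + φ) = 8.7×cos(4.67×2.43 + π) = -3.004 cm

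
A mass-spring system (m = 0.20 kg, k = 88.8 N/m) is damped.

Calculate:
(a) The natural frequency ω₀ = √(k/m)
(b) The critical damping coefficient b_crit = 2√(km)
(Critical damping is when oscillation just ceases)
ω₀ = √(k/m) = √(88.8/0.2) = 21.07 rad/s
b_crit = 2√(km) = 2√(88.8×0.2) = 8.429 kg/s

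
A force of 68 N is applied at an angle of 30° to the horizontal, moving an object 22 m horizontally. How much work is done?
W = Fd cosθ = 68×22×cos(30°) = 1295.6 J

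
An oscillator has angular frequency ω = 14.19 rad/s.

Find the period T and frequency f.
T = 2π/ω = 2π/14.19 = 0.4428 s; f = ω/2π = 2.258 Hz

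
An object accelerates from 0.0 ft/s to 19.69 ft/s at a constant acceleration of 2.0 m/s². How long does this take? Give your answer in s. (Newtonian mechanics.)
t = (v - v₀)/a (with unit conversion) = 3.001 s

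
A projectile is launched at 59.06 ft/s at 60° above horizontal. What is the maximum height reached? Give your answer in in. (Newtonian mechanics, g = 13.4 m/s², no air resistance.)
H = v₀²sin²(θ)/(2g) (with unit conversion) = 357.0 in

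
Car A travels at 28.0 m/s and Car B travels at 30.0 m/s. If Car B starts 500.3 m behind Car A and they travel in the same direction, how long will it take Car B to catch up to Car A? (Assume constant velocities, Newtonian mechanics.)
Relative speed: v_rel = 30.0 - 28.0 = 2 m/s
Time to catch: t = d₀/v_rel = 500.3/2 = 250.15 s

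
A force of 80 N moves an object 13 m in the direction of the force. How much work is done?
W = Fd = 80×13 = 1040.0 J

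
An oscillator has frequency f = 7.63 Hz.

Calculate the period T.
T = 1/f = 1/7.63 = 0.1311 s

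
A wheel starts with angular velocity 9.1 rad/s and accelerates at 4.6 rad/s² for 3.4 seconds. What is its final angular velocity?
ω = ω₀ + αt = 9.1 + 4.6 × 3.4 = 24.74 rad/s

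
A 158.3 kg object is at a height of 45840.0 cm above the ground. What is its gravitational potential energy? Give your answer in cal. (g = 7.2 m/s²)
PE = mgh = 158.3 kg × 7.2 m/s² × 458.4 m = 5.225e+05 J = 124900.0 cal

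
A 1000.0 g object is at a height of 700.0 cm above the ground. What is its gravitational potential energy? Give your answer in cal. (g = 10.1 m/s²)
PE = mgh = 1 kg × 10.1 m/s² × 7 m = 70.7 J = 16.9 cal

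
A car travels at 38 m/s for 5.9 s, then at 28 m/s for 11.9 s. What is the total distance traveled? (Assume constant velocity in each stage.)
d₁ = v₁t₁ = 38 × 5.9 = 224.2 m
d₂ = v₂t₂ = 28 × 11.9 = 333.2 m
d_total = 224.2 + 333.2 = 557.4 m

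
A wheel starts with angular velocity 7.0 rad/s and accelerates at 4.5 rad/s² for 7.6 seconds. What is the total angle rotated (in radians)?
θ = ω₀t + ½αt² = 7.0×7.6 + ½×4.5×7.6² = 183.16 rad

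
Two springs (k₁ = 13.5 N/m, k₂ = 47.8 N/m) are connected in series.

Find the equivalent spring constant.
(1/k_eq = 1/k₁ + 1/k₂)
1/k_eq = 1/13.5 + 1/47.8 = 0.094995; k_eq = 10.53 N/m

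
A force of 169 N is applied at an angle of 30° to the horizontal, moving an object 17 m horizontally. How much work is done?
W = Fd cosθ = 169×17×cos(30°) = 2488.1 J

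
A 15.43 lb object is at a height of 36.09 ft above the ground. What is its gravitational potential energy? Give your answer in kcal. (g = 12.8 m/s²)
PE = mgh = 6.999 kg × 12.8 m/s² × 11 m = 985.5 J = 0.2355 kcal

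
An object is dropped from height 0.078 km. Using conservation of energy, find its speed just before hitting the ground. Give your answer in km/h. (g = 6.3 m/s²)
mgh = ½mv² → v = √(2gh) = √(2×6.3×78) = 31.35 m/s = 112.9 km/h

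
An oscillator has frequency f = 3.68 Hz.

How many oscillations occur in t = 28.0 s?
n = f×t = 3.68×28.0 = 103 oscillations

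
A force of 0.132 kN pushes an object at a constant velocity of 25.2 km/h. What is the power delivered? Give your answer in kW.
P = Fv = 132 N × 7 m/s = 924 W = 0.924 kW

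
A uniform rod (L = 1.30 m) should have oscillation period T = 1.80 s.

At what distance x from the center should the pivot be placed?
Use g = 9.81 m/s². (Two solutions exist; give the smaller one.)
T = 2π√((L²/12 + x²)/(gx)). Let c = T²g/(4π²) = 0.8051.
x² − cx + L²/12 = 0 → x = (c − √(c² − L²/3))/2 = 0.2569 m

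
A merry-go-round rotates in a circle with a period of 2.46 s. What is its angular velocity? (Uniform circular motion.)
ω = 2π/T = 2π/2.46 = 2.5541 rad/s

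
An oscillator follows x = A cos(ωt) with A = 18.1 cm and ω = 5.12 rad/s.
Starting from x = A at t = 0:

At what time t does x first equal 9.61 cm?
cos(ωt) = x/A = 9.61/18.1 = 0.5309
ωt = arccos(0.5309) = 1.011 rad
t = 1.011/5.12 = 0.1975 s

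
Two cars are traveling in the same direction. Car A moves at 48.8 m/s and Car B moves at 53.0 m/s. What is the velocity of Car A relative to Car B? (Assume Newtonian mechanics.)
v_rel = v_A - v_B = 48.8 - 53.0 = -4.2 m/s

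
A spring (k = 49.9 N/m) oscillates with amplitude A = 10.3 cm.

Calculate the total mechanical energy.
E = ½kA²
E = ½kA² = ½×49.9×(0.103)² = 0.2647 J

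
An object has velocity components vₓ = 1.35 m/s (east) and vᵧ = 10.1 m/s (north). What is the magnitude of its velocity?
|v| = √(vₓ² + vᵧ²) = √(1.35² + 10.1²) = √(103.832) = 10.19 m/s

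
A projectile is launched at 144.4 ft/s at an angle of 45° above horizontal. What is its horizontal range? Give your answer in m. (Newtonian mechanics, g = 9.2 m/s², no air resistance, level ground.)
R = v₀² sin(2θ) / g (with unit conversion) = 210.6 m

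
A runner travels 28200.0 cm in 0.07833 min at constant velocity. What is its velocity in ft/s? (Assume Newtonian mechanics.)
v = d/t (with unit conversion) = 196.9 ft/s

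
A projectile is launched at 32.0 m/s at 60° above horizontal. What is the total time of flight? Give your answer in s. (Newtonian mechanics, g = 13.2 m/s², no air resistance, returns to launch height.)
T = 2v₀sin(θ)/g = 4.199 s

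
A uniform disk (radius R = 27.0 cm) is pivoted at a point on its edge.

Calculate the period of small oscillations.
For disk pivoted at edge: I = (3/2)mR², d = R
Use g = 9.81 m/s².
I/m = (3/2)R² = 0.1094 m²; d = R = 0.27 m
T = 2π√((3/2)R²/(gR)) = 2π√(3R/(2g)) = 1.277 s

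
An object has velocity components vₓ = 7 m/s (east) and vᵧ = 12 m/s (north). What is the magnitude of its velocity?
|v| = √(vₓ² + vᵧ²) = √(7² + 12²) = √(193) = 13.89 m/s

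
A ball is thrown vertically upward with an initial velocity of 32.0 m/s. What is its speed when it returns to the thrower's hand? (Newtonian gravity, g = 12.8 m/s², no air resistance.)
By conservation of energy, the ball returns at the same speed = 32.0 m/s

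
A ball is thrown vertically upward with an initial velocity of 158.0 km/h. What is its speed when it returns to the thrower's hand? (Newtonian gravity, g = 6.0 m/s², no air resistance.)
By conservation of energy, the ball returns at the same speed = 158.0 km/h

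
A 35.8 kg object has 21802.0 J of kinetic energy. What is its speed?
KE = ½mv² → v = √(2KE/m) = √(2×21802.0/35.8) = 34.9 m/s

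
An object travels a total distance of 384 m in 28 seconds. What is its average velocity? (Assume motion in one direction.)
v_avg = Δd / Δt = 384 / 28 = 13.71 m/s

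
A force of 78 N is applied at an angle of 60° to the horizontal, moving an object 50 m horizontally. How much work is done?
W = Fd cosθ = 78×50×cos(60°) = 1950.0 J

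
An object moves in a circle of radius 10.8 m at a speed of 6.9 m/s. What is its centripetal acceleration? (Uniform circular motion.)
a_c = v²/r = 6.9²/10.8 = 47.61/10.8 = 4.41 m/s²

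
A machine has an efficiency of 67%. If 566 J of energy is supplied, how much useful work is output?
W_out = η × W_in = 0.67 × 566 = 379.22 J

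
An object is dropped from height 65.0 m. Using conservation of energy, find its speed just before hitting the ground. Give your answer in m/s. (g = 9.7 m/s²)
mgh = ½mv² → v = √(2gh) = √(2×9.7×65) = 35.51 m/s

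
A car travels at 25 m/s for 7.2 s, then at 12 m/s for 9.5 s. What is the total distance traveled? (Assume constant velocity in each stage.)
d₁ = v₁t₁ = 25 × 7.2 = 180 m
d₂ = v₂t₂ = 12 × 9.5 = 114 m
d_total = 180 + 114 = 294.0 m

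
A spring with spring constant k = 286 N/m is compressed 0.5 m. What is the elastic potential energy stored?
PE = ½kx² = ½×286×0.5² = 35.75 J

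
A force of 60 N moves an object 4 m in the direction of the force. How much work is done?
W = Fd = 60×4 = 240.0 J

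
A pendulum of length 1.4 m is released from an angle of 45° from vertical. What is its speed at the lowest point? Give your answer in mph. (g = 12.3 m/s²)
h = L(1 − cosθ) = 1.4×(1 − cos45°) = 0.4101 m
v = √(2gh) = √(2×12.3×0.4101) = 3.176 m/s = 7.105 mph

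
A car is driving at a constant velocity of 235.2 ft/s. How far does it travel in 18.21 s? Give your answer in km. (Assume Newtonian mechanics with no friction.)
d = vt (with unit conversion) = 1.305 km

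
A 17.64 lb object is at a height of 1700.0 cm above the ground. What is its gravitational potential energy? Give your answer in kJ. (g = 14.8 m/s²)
PE = mgh = 8.001 kg × 14.8 m/s² × 17 m = 2013 J = 2.013 kJ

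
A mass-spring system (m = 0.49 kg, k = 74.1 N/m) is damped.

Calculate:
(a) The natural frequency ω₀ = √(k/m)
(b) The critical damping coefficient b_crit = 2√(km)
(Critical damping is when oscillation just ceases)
ω₀ = √(k/m) = √(74.1/0.49) = 12.3 rad/s
b_crit = 2√(km) = 2√(74.1×0.49) = 12.05 kg/s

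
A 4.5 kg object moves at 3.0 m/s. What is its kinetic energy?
KE = ½mv² = ½×4.5×3.0² = 20.25 J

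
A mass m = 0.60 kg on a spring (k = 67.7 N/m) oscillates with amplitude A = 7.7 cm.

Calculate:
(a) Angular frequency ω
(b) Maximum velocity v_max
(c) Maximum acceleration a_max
ω = √(k/m) = √(67.7/0.6) = 10.62 rad/s
v_max = ωA = 10.62×0.077 = 0.8179 m/s
a_max = ω²A = 10.62²×0.077 = 8.688 m/s²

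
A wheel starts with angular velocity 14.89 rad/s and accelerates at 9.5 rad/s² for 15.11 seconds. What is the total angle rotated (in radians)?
θ = ω₀t + ½αt² = 14.89×15.11 + ½×9.5×15.11² = 1309.47 rad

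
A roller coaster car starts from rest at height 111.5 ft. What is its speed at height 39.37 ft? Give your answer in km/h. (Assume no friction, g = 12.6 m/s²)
mgh₁ = ½mv₂² + mgh₂ → v₂ = √(2g(h₁−h₂)) = √(2×12.6×(33.99−12)) = 23.54 m/s = 84.74 km/h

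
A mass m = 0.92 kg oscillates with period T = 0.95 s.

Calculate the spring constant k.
T = 2π√(m/k) → k = m(2π/T)² = 0.92×(2π/0.95)² = 40.24 N/m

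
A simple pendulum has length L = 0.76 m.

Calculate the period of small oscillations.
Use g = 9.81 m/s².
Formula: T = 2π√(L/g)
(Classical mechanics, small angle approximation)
T = 2π√(L/g) = 2π√(0.76/9.81) = 1.749 s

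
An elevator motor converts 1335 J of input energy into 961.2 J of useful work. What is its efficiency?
η = W_out/W_in = 961.2/1335 = 0.72 = 72.0%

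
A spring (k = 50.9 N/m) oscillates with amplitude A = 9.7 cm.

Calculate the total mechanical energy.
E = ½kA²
E = ½kA² = ½×50.9×(0.097)² = 0.2395 J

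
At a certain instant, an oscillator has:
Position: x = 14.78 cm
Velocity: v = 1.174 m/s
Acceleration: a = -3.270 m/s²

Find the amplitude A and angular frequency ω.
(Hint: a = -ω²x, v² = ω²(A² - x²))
a = −ω²x → ω = √(|a|/x) = √(3.27/0.1478) = 4.704 rad/s
v² = ω²(A² − x²) → A = √(x² + v²/ω²) = √(0.1478² + 1.174²/4.704²) = 0.2901 m = 29.01 cm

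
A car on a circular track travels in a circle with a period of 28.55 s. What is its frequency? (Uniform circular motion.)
f = 1/T = 1/28.55 = 0.035 Hz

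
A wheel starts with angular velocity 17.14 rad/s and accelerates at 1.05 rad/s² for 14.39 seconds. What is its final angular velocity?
ω = ω₀ + αt = 17.14 + 1.05 × 14.39 = 32.25 rad/s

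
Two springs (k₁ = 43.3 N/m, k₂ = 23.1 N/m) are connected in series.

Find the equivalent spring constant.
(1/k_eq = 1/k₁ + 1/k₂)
1/k_eq = 1/43.3 + 1/23.1 = 0.066385; k_eq = 15.06 N/m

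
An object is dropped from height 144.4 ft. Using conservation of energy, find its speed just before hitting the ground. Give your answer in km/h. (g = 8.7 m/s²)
mgh = ½mv² → v = √(2gh) = √(2×8.7×44.01) = 27.67 m/s = 99.62 km/h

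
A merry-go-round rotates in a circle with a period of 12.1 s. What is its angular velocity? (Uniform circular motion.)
ω = 2π/T = 2π/12.1 = 0.5193 rad/s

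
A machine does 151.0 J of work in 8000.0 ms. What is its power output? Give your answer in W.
P = W/t = 151 J / 8 s = 18.88 W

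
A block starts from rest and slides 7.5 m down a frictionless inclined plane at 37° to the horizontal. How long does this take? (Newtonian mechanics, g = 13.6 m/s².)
a = g sin(θ) = 13.6 × sin(37°) = 8.18 m/s²
t = √(2d/a) = √(2 × 7.5 / 8.18) = 1.35 s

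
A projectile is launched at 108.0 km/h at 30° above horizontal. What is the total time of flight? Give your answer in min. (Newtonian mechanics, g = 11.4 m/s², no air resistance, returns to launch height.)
T = 2v₀sin(θ)/g (with unit conversion) = 0.04386 min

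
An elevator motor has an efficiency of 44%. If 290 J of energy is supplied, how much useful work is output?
W_out = η × W_in = 0.44 × 290 = 127.6 J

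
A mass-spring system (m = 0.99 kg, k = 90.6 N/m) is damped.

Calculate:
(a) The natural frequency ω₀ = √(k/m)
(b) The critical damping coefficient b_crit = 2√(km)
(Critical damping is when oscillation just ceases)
ω₀ = √(k/m) = √(90.6/0.99) = 9.566 rad/s
b_crit = 2√(km) = 2√(90.6×0.99) = 18.94 kg/s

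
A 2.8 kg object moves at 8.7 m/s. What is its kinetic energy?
KE = ½mv² = ½×2.8×8.7² = 105.966 J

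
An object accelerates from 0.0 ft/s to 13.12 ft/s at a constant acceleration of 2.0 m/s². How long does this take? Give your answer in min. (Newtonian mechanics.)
t = (v - v₀)/a (with unit conversion) = 0.03332 min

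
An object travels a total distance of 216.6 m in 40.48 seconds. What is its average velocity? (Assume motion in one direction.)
v_avg = Δd / Δt = 216.6 / 40.48 = 5.35 m/s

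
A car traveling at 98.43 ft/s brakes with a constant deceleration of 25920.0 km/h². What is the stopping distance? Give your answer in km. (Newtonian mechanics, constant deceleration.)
d = v₀² / (2a) (with unit conversion) = 0.225 km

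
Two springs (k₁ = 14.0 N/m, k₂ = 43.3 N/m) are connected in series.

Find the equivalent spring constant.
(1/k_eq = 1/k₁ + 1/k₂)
1/k_eq = 1/14.0 + 1/43.3 = 0.094523; k_eq = 10.58 N/m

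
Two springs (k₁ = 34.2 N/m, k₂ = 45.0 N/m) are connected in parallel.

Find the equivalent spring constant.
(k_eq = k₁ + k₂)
k_eq = k₁ + k₂ = 34.2 + 45.0 = 79.2 N/m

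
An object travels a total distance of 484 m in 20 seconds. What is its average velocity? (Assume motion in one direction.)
v_avg = Δd / Δt = 484 / 20 = 24.2 m/s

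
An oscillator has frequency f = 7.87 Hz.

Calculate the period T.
T = 1/f = 1/7.87 = 0.1271 s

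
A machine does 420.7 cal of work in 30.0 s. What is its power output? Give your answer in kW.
P = W/t = 1760 J / 30 s = 58.67 W = 0.05867 kW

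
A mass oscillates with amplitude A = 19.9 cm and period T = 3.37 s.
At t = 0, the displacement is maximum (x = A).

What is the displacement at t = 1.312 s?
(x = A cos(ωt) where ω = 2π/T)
ω = 2π/T = 2π/3.37 = 1.864 rad/s
x = A cos(ωt) = 19.9×cos(1.864×1.312) = -15.28 cm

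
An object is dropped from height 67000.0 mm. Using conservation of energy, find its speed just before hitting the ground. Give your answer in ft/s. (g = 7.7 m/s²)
mgh = ½mv² → v = √(2gh) = √(2×7.7×67) = 32.12 m/s = 105.4 ft/s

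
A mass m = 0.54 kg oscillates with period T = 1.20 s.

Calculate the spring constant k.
T = 2π√(m/k) → k = m(2π/T)² = 0.54×(2π/1.2)² = 14.8 N/m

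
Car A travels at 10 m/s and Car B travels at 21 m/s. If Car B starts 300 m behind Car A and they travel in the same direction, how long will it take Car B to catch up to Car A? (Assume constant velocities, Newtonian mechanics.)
Relative speed: v_rel = 21 - 10 = 11 m/s
Time to catch: t = d₀/v_rel = 300/11 = 27.27 s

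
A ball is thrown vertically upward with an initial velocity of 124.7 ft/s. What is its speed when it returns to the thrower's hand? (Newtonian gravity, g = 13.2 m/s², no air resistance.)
By conservation of energy, the ball returns at the same speed = 124.7 ft/s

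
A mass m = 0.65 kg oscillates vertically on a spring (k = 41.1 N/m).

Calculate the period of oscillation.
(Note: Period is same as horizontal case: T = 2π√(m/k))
T = 2π√(m/k) = 2π√(0.65/41.1) = 0.7902 s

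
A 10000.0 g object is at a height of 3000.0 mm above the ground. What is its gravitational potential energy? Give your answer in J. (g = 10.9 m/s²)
PE = mgh = 10 kg × 10.9 m/s² × 3 m = 327 J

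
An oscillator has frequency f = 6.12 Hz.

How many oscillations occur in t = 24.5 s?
n = f×t = 6.12×24.5 = 149.9 oscillations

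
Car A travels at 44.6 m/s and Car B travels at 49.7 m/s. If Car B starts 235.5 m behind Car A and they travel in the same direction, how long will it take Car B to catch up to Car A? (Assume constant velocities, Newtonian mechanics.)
Relative speed: v_rel = 49.7 - 44.6 = 5.1 m/s
Time to catch: t = d₀/v_rel = 235.5/5.1 = 46.18 s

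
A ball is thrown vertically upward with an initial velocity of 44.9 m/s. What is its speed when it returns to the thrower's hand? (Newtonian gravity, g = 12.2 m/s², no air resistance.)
By conservation of energy, the ball returns at the same speed = 44.9 m/s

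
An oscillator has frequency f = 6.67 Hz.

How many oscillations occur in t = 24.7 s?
n = f×t = 6.67×24.7 = 164.7 oscillations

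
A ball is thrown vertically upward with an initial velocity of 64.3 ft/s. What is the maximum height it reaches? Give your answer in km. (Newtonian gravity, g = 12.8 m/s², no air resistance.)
h_max = v₀²/(2g) (with unit conversion) = 0.015 km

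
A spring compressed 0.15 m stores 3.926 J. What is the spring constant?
PE = ½kx² → k = 2PE/x² = 2×3.926/0.15² = 349.0 N/m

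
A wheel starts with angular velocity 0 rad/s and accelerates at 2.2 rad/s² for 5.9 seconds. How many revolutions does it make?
θ = ω₀t + ½αt² = 0×5.9 + ½×2.2×5.9² = 38.29 rad
Revolutions = θ/(2π) = 38.29/(2π) = 6.09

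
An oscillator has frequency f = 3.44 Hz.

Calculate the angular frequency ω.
ω = 2πf = 2π×3.44 = 21.61 rad/s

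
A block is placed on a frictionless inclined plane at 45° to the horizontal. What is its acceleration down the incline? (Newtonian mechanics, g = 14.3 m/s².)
a = g sin(θ) = 14.3 × sin(45°) = 14.3 × 0.7071 = 10.11 m/s²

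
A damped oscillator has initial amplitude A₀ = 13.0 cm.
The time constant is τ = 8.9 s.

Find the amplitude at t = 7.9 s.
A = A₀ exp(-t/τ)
A = A₀ exp(−t/τ) = 13.0×exp(−7.9/8.9) = 5.351 cm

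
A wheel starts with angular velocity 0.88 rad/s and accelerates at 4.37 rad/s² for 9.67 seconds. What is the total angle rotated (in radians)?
θ = ω₀t + ½αt² = 0.88×9.67 + ½×4.37×9.67² = 212.83 rad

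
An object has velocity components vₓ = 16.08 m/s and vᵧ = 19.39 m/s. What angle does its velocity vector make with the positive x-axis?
θ = arctan(vᵧ/vₓ) = arctan(19.39/16.08) = 50.33°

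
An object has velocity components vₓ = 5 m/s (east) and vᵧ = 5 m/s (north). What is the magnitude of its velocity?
|v| = √(vₓ² + vᵧ²) = √(5² + 5²) = √(50) = 7.07 m/s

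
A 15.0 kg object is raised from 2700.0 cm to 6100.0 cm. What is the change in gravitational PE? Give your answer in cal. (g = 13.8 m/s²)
ΔPE = mg(h₂ − h₁) = 15 kg × 13.8 m/s² × (61 − 27) m = 7038 J = 1682.0 cal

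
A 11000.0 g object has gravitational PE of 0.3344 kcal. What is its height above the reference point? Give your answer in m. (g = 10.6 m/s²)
PE = mgh → h = PE/(mg) = 1399 J / (11 kg × 10.6 m/s²) = 12 m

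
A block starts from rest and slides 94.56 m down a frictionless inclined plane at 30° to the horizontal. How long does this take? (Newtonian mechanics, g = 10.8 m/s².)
a = g sin(θ) = 10.8 × sin(30°) = 5.4 m/s²
t = √(2d/a) = √(2 × 94.56 / 5.4) = 5.92 s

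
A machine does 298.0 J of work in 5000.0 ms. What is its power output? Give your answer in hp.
P = W/t = 298 J / 5 s = 59.6 W = 0.07992 hp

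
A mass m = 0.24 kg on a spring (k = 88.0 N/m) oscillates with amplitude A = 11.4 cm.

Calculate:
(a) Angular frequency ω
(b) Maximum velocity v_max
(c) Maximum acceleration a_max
ω = √(k/m) = √(88.0/0.24) = 19.15 rad/s
v_max = ωA = 19.15×0.114 = 2.183 m/s
a_max = ω²A = 19.15²×0.114 = 41.8 m/s²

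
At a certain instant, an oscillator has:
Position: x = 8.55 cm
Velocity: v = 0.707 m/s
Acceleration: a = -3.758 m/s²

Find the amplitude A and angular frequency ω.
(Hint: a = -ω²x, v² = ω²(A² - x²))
a = −ω²x → ω = √(|a|/x) = √(3.758/0.0855) = 6.63 rad/s
v² = ω²(A² − x²) → A = √(x² + v²/ω²) = √(0.0855² + 0.707²/6.63²) = 0.1367 m = 13.67 cm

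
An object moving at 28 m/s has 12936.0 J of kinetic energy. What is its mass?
KE = ½mv² → m = 2KE/v² = 2×12936.0/28² = 33.0 kg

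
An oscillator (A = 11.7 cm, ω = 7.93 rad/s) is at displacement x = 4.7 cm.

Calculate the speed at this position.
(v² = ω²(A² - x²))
v = ω√(A² − x²) = 7.93×√(0.117² − 0.047²) = 0.8497 m/s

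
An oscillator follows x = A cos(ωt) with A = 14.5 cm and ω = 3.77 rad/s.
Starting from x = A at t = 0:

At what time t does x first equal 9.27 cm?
cos(ωt) = x/A = 9.27/14.5 = 0.6393
ωt = arccos(0.6393) = 0.8772 rad
t = 0.8772/3.77 = 0.2327 s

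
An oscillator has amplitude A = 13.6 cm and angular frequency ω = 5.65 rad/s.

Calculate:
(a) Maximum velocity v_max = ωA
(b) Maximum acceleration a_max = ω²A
v_max = ωA = 5.65×0.136 = 0.7684 m/s
a_max = ω²A = 5.65²×0.136 = 4.341 m/s²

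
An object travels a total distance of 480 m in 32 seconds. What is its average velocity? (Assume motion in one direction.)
v_avg = Δd / Δt = 480 / 32 = 15.0 m/s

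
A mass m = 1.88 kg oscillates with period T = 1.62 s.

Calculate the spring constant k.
T = 2π√(m/k) → k = m(2π/T)² = 1.88×(2π/1.62)² = 28.28 N/m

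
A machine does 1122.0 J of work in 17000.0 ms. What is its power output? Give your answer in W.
P = W/t = 1122 J / 17 s = 66 W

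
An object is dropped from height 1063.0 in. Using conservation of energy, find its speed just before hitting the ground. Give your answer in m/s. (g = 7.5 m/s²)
mgh = ½mv² → v = √(2gh) = √(2×7.5×27) = 20.12 m/s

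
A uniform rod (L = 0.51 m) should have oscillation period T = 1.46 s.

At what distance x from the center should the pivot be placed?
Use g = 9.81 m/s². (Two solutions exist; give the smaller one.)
T = 2π√((L²/12 + x²)/(gx)). Let c = T²g/(4π²) = 0.5297.
x² − cx + L²/12 = 0 → x = (c − √(c² − L²/3))/2 = 0.04469 m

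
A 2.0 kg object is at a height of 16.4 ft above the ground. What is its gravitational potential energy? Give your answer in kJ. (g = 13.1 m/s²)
PE = mgh = 2 kg × 13.1 m/s² × 4.999 m = 131 J = 0.131 kJ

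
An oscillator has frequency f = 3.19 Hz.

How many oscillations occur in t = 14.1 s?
n = f×t = 3.19×14.1 = 44.98 oscillations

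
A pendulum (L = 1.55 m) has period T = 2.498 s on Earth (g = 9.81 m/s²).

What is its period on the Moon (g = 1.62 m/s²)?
T = 2π√(L/g), so T_moon/T_earth = √(g_earth/g_moon)
T_moon = 2π√(1.55/1.62) = 6.146 s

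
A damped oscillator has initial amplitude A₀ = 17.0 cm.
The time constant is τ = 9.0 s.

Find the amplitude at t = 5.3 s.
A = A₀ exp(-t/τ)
A = A₀ exp(−t/τ) = 17.0×exp(−5.3/9.0) = 9.434 cm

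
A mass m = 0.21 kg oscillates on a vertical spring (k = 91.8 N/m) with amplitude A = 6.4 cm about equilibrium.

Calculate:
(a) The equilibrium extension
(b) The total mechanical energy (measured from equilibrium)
x_eq = mg/k = 0.21×9.81/91.8 = 0.02244 m = 2.244 cm
E = ½kA² = ½×91.8×(0.064)² = 0.188 J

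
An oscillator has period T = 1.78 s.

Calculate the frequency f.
f = 1/T = 1/1.78 = 0.5618 Hz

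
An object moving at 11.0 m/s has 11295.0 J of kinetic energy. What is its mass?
KE = ½mv² → m = 2KE/v² = 2×11295.0/11.0² = 186.7 kg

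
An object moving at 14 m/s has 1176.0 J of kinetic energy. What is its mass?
KE = ½mv² → m = 2KE/v² = 2×1176.0/14² = 12.0 kg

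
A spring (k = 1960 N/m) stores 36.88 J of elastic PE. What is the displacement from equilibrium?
PE = ½kx² → x = √(2PE/k) = √(2×36.88/1960) = 0.194 m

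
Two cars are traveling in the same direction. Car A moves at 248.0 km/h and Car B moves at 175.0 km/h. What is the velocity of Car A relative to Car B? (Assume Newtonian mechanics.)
v_rel = v_A - v_B = 248.0 - 175.0 = 73.0 km/h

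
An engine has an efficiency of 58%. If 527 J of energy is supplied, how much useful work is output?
W_out = η × W_in = 0.58 × 527 = 305.66 J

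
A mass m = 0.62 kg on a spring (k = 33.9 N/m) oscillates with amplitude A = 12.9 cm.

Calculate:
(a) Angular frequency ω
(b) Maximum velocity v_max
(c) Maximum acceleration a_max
ω = √(k/m) = √(33.9/0.62) = 7.394 rad/s
v_max = ωA = 7.394×0.129 = 0.9539 m/s
a_max = ω²A = 7.394²×0.129 = 7.053 m/s²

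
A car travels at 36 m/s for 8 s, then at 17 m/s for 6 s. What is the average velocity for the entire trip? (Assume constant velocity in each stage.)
d₁ = v₁t₁ = 36 × 8 = 288 m
d₂ = v₂t₂ = 17 × 6 = 102 m
d_total = 390 m, t_total = 14 s
v_avg = d_total/t_total = 390/14 = 27.86 m/s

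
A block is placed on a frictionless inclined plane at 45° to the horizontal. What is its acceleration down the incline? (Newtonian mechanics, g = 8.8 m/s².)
a = g sin(θ) = 8.8 × sin(45°) = 8.8 × 0.7071 = 6.22 m/s²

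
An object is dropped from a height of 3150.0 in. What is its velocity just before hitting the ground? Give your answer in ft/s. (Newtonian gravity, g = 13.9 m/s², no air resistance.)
v = √(2gh) (with unit conversion) = 154.7 ft/s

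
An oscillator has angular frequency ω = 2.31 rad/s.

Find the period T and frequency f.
T = 2π/ω = 2π/2.31 = 2.72 s; f = ω/2π = 0.3676 Hz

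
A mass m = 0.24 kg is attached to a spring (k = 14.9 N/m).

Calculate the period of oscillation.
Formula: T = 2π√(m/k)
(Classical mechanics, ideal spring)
T = 2π√(m/k) = 2π√(0.24/14.9) = 0.7974 s; f = 1/T = 1.254 Hz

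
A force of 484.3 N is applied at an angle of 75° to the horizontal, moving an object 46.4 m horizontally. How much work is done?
W = Fd cosθ = 484.3×46.4×cos(75°) = 5816.1 J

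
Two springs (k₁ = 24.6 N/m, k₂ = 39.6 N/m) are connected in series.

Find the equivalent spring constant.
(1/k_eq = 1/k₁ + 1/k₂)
1/k_eq = 1/24.6 + 1/39.6 = 0.065903; k_eq = 15.17 N/m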